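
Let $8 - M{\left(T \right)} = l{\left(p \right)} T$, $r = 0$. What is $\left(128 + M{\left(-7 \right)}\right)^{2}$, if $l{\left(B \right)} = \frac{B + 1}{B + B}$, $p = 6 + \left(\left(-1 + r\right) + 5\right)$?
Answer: $\frac{7823209}{400} \approx 19558.0$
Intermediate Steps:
$p = 10$ ($p = 6 + \left(\left(-1 + 0\right) + 5\right) = 6 + \left(-1 + 5\right) = 6 + 4 = 10$)
$l{\left(B \right)} = \frac{1 + B}{2 B}$
$M{\left(T \right)} = 8 - \frac{11 T}{20}$ ($M{\left(T \right)} = 8 - \frac{1 + 10}{2 \cdot 10} T = 8 - \frac{1}{2} \cdot \frac{1}{10} \cdot 11 T = 8 - \frac{11 T}{20}$)
$\left(128 + M{\left(-7 \right)}\right)^{2} = \left(128 + \left(8 - - \frac{77}{20}\right)\right)^{2} = \left(128 + \left(8 + \frac{77}{20}\right)\right)^{2} = \left(128 + \frac{237}{20}\right)^{2} = \left(\frac{2797}{20}\right)^{2} = \frac{7823209}{400}$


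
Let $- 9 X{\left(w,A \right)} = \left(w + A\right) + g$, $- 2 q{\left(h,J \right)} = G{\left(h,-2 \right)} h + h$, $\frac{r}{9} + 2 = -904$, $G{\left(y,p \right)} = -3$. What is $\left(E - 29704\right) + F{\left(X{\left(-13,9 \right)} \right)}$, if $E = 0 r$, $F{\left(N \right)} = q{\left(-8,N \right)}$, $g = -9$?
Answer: $-29712$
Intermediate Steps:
$r = -8154$ ($r = -18 + 9 \left(-904\right) = -18 - 8136 = -8154$)
$q{\left(h,J \right)} = h$ ($q{\left(h,J \right)} = - \frac{- 3 h + h}{2} = - \frac{\left(-2\right) h}{2} = h$)
$X{\left(w,A \right)} = 1 - \frac{A}{9} - \frac{w}{9}$ ($X{\left(w,A \right)} = - \frac{\left(w + A\right) - 9}{9} = - \frac{\left(A + w\right) - 9}{9} = - \frac{-9 + A + w}{9} = 1 - \frac{A}{9} - \frac{w}{9}$)
$F{\left(N \right)} = -8$
$E = 0$ ($E = 0 \left(-8154\right) = 0$)
$\left(E - 29704\right) + F{\left(X{\left(-13,9 \right)} \right)} = \left(0 - 29704\right) - 8 = -29704 - 8 = -29712$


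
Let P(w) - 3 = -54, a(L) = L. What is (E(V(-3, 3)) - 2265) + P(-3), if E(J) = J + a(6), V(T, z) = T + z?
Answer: -2310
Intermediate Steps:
P(w) = -51 (P(w) = 3 - 54 = -51)
E(J) = 6 + J (E(J) = J + 6 = 6 + J)
(E(V(-3, 3)) - 2265) + P(-3) = ((6 + (-3 + 3)) - 2265) - 51 = ((6 + 0) - 2265) - 51 = (6 - 2265) - 51 = -2259 - 51 = -2310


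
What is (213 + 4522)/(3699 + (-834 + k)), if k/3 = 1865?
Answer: 947/1692 ≈ 0.55969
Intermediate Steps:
k = 5595 (k = 3*1865 = 5595)
(213 + 4522)/(3699 + (-834 + k)) = (213 + 4522)/(3699 + (-834 + 5595)) = 4735/(3699 + 4761) = 4735/8460 = 4735*(1/8460) = 947/1692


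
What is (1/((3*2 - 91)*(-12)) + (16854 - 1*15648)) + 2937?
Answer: 4225861/1020 ≈ 4143.0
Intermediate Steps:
(1/((3*2 - 91)*(-12)) + (16854 - 1*15648)) + 2937 = (1/((6 - 91)*(-12)) + (16854 - 15648)) + 2937 = (1/(-85*(-12)) + 1206) + 2937 = (1/1020 + 1206) + 2937 = 1230121/1020 + 2937 = 4225861/1020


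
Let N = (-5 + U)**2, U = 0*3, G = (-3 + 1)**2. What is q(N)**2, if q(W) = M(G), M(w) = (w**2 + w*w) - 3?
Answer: 841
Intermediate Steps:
G = 4 (G = (-2)**2 = 4)
M(w) = -3 + 2*w**2 (M(w) = (w**2 + w**2) - 3 = 2*w**2 - 3 = -3 + 2*w**2)
U = 0
N = 25 (N = (-5 + 0)**2 = (-5)**2 = 25)
q(W) = 29 (q(W) = -3 + 2*4**2 = -3 + 2*16 = -3 + 32 = 29)
q(N)**2 = 29**2 = 841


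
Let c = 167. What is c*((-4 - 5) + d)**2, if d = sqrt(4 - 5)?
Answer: 13360 - 3006*I ≈ 13360.0 - 3006.0*I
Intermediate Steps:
d = I (d = sqrt(-1) = I ≈ 1.0*I)
c*((-4 - 5) + d)**2 = 167*((-4 - 5) + I)**2 = 167*(-9 + I)**2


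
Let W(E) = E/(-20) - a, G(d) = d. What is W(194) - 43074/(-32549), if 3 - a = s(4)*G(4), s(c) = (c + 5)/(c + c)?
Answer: -1119139/162745 ≈ -6.8766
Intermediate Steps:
s(c) = (5 + c)/(2*c) (s(c) = (5 + c)/((2*c)) = (5 + c)*(1/(2*c)) = (5 + c)/(2*c))
a = -3/2 (a = 3 - (1/2)*(5 + 4)/4*4 = 3 - (1/2)*(1/4)*9*4 = 3 - 9*4/8 = 3 - 1*9/2 = 3 - 9/2 = -3/2 ≈ -1.5000)
W(E) = 3/2 - E/20 (W(E) = E/(-20) - 1*(-3/2) = E*(-1/20) + 3/2 = -E/20 + 3/2 = 3/2 - E/20)
W(194) - 43074/(-32549) = (3/2 - 1/20*194) - 43074/(-32549) = (3/2 - 97/10) - 43074*(-1/32549) = -41/5 + 43074/32549 = -1119139/162745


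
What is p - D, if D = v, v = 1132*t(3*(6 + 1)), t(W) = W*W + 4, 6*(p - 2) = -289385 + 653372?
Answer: -886147/2 ≈ -4.4307e+5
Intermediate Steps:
p = 121333/2 (p = 2 + (-289385 + 653372)/6 = 2 + (⅙)*363987 = 2 + 121329/2 = 121333/2 ≈ 60667.)
t(W) = 4 + W² (t(W) = W² + 4 = 4 + W²)
v = 503740 (v = 1132*(4 + (3*(6 + 1))²) = 1132*(4 + (3*7)²) = 1132*(4 + 21²) = 1132*(4 + 441) = 1132*445 = 503740)
D = 503740
p - D = 121333/2 - 1*503740 = 121333/2 - 503740 = -886147/2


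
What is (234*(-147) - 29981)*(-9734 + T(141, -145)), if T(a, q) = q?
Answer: 636000141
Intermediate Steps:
(234*(-147) - 29981)*(-9734 + T(141, -145)) = (234*(-147) - 29981)*(-9734 - 145) = (-34398 - 29981)*(-9879) = -64379*(-9879) = 636000141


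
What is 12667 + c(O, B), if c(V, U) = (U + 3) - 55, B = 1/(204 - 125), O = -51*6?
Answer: 996586/79 ≈ 12615.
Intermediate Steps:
O = -306
B = 1/79 ≈ 0.012658
c(V, U) = -52 + U (c(V, U) = (3 + U) - 55 = -52 + U)
12667 + c(O, B) = 12667 + (-52 + 1/79) = 12667 - 4107/79 = 996586/79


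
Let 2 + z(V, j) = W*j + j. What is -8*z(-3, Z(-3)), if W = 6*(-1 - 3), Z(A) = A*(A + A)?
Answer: 3328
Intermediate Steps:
Z(A) = 2*A² (Z(A) = A*(2*A) = 2*A²)
W = -24 (W = 6*(-4) = -24)
z(V, j) = -2 - 23*j (z(V, j) = -2 + (-24*j + j) = -2 - 23*j)
-8*z(-3, Z(-3)) = -8*(-2 - 46*(-3)²) = -8*(-2 - 46*9) = -8*(-2 - 23*18) = -8*(-2 - 414) = -8*(-416) = 3328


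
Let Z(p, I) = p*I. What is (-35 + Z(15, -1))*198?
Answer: -9900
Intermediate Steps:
Z(p, I) = I*p
(-35 + Z(15, -1))*198 = (-35 - 1*15)*198 = (-35 - 15)*198 = -50*198 = -9900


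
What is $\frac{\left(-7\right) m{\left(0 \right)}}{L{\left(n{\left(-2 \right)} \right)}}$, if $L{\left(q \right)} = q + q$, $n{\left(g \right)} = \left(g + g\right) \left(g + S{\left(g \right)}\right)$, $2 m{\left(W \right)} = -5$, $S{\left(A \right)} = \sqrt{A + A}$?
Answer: $\frac{35}{64} + \frac{35 i}{64} \approx 0.54688 + 0.54688 i$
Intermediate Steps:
$S{\left(A \right)} = \sqrt{2} \sqrt{A}$ ($S{\left(A \right)} = \sqrt{2 A} = \sqrt{2} \sqrt{A}$)
$m{\left(W \right)} = - \frac{5}{2}$ ($m{\left(W \right)} = \frac{1}{2} \left(-5\right) = - \frac{5}{2}$)
$n{\left(g \right)} = 2 g \left(g + \sqrt{2} \sqrt{g}\right)$ ($n{\left(g \right)} = \left(g + g\right) \left(g + \sqrt{2} \sqrt{g}\right) = 2 g \left(g + \sqrt{2} \sqrt{g}\right)$)
$L{\left(q \right)} = 2 q$
$\frac{\left(-7\right) m{\left(0 \right)}}{L{\left(n{\left(-2 \right)} \right)}} = \frac{\left(-7\right) \left(- \frac{5}{2}\right)}{2 \cdot 2 \left(-2\right) \left(-2 + \sqrt{2} \sqrt{-2}\right)} = \frac{35}{2 \cdot 2 \cdot 2 \left(-2\right) \left(-2 + \sqrt{2} i \sqrt{2}\right)} = \frac{35}{2 \cdot 2 \cdot 2 \left(-2\right) \left(-2 + 2 i\right)} = \frac{35}{2 \cdot 2 \left(8 - 8 i\right)} = \frac{35}{2 \left(16 - 16 i\right)} = \frac{35 \frac{16 + 16 i}{512}}{2} = \frac{35 \left(16 + 16 i\right)}{1024}$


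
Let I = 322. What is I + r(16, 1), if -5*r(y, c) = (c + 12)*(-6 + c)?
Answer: 335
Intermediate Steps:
r(y, c) = -(-6 + c)*(12 + c)/5 (r(y, c) = -(c + 12)*(-6 + c)/5 = -(12 + c)*(-6 + c)/5 = -(-6 + c)*(12 + c)/5)
I + r(16, 1) = 322 + (72/5 - 6/5*1 - ⅕*1²) = 322 + (72/5 - 6/5 - ⅕*1) = 322 + (72/5 - 6/5 - ⅕) = 322 + 13 = 335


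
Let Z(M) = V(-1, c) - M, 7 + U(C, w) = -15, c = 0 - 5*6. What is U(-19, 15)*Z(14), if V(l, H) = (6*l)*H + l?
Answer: -3630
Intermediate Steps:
c = -30 (c = 0 - 30 = -30)
V(l, H) = l + 6*H*l (V(l, H) = 6*H*l + l = l + 6*H*l)
U(C, w) = -22 (U(C, w) = -7 - 15 = -22)
Z(M) = 179 - M (Z(M) = -(1 + 6*(-30)) - M = -(1 - 180) - M = -1*(-179) - M = 179 - M)
U(-19, 15)*Z(14) = -22*(179 - 1*14) = -22*(179 - 14) = -22*165 = -3630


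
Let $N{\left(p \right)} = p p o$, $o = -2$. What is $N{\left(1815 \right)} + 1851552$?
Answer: $-4736898$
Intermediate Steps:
$N{\left(p \right)} = - 2 p^{2}$ ($N{\left(p \right)} = p p \left(-2\right) = p^{2} \left(-2\right) = - 2 p^{2}$)
$N{\left(1815 \right)} + 1851552 = - 2 \cdot 1815^{2} + 1851552 = \left(-2\right) 3294225 + 1851552 = -6588450 + 1851552 = -4736898$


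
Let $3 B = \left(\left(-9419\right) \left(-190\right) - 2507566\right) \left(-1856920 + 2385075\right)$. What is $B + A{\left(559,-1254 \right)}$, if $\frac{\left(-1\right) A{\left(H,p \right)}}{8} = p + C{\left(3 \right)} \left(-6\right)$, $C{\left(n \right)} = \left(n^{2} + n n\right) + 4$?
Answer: $- \frac{379192017916}{3} \approx -1.264 \cdot 10^{11}$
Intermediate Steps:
$C{\left(n \right)} = 4 + 2 n^{2}$ ($C{\left(n \right)} = \left(n^{2} + n^{2}\right) + 4 = 2 n^{2} + 4 = 4 + 2 n^{2}$)
$A{\left(H,p \right)} = 1056 - 8 p$ ($A{\left(H,p \right)} = - 8 \left(p + \left(4 + 2 \cdot 3^{2}\right) \left(-6\right)\right) = - 8 \left(p + \left(4 + 2 \cdot 9\right) \left(-6\right)\right) = - 8 \left(p + \left(4 + 18\right) \left(-6\right)\right) = - 8 \left(p + 22 \left(-6\right)\right) = - 8 \left(p - 132\right) = - 8 \left(-132 + p\right) = 1056 - 8 p$)
$B = - \frac{379192051180}{3}$ ($B = \frac{\left(\left(-9419\right) \left(-190\right) - 2507566\right) \left(-1856920 + 2385075\right)}{3} = \frac{\left(1789610 - 2507566\right) 528155}{3} = \frac{\left(-717956\right) 528155}{3} = \frac{1}{3} \left(-379192051180\right) = - \frac{379192051180}{3} \approx -1.264 \cdot 10^{11}$)
$B + A{\left(559,-1254 \right)} = - \frac{379192051180}{3} + \left(1056 - -10032\right) = - \frac{379192051180}{3} + \left(1056 + 10032\right) = - \frac{379192051180}{3} + 11088 = - \frac{379192017916}{3}$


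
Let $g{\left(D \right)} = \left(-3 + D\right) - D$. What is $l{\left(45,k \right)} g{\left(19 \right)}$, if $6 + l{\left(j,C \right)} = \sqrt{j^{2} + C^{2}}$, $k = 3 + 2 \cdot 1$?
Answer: $18 - 15 \sqrt{82} \approx -117.83$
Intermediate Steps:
$k = 5$ ($k = 3 + 2 = 5$)
$g{\left(D \right)} = -3$
$l{\left(j,C \right)} = -6 + \sqrt{C^{2} + j^{2}}$ ($l{\left(j,C \right)} = -6 + \sqrt{j^{2} + C^{2}} = -6 + \sqrt{C^{2} + j^{2}}$)
$l{\left(45,k \right)} g{\left(19 \right)} = \left(-6 + \sqrt{5^{2} + 45^{2}}\right) \left(-3\right) = \left(-6 + \sqrt{25 + 2025}\right) \left(-3\right) = \left(-6 + \sqrt{2050}\right) \left(-3\right) = \left(-6 + 5 \sqrt{82}\right) \left(-3\right) = 18 - 15 \sqrt{82}$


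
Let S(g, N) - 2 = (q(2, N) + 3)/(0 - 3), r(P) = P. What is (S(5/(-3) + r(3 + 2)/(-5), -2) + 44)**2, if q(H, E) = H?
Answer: 17689/9 ≈ 1965.4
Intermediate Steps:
S(g, N) = 1/3 (S(g, N) = 2 + (2 + 3)/(0 - 3) = 2 + 5/(-3) = 2 + 5*(-1/3) = 2 - 5/3 = 1/3)
(S(5/(-3) + r(3 + 2)/(-5), -2) + 44)**2 = (1/3 + 44)**2 = (133/3)**2 = 17689/9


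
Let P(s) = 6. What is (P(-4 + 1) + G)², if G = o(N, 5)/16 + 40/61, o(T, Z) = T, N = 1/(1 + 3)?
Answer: 678342025/15241216 ≈ 44.507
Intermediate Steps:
N = ¼ (N = 1/4 = ¼ ≈ 0.25000)
G = 2621/3904 (G = (¼)/16 + 40/61 = (¼)*(1/16) + 40*(1/61) = 1/64 + 40/61 = 2621/3904 ≈ 0.67136)
(P(-4 + 1) + G)² = (6 + 2621/3904)² = (26045/3904)² = 678342025/15241216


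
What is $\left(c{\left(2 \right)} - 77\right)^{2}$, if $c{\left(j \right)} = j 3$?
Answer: $5041$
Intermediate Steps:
$c{\left(j \right)} = 3 j$
$\left(c{\left(2 \right)} - 77\right)^{2} = \left(3 \cdot 2 - 77\right)^{2} = \left(6 - 77\right)^{2} = \left(-71\right)^{2} = 5041$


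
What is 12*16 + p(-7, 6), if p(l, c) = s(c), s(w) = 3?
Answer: 195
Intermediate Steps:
p(l, c) = 3
12*16 + p(-7, 6) = 12*16 + 3 = 192 + 3 = 195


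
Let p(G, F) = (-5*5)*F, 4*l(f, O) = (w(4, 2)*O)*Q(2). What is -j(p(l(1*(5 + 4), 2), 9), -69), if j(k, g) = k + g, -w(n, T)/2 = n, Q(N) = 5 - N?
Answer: 294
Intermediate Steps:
w(n, T) = -2*n
l(f, O) = -6*O (l(f, O) = (((-2*4)*O)*(5 - 1*2))/4 = ((-8*O)*(5 - 2))/4 = (-8*O*3)/4 = (-24*O)/4 = -6*O)
p(G, F) = -25*F
j(k, g) = g + k
-j(p(l(1*(5 + 4), 2), 9), -69) = -(-69 - 25*9) = -(-69 - 225) = -1*(-294) = 294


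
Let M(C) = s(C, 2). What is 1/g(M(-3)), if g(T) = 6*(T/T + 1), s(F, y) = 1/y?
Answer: 1/12 ≈ 0.083333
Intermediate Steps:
M(C) = 1/2
g(T) = 12 (g(T) = 6*(1 + 1) = 6*2 = 12)
1/g(M(-3)) = 1/12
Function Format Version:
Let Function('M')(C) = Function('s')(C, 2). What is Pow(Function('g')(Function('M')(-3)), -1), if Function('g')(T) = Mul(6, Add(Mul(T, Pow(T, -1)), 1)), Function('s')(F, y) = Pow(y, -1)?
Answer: Rational(1, 12) ≈ 0.083333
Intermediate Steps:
Function('M')(C) = Rational(1, 2) (Function('M')(C) = Pow(2, -1) = Rational(1, 2))
Function('g')(T) = 12 (Function('g')(T) = Mul(6, Add(1, 1)) = Mul(6, 2) = 12)
Pow(Function('g')(Function('M')(-3)), -1) = Pow(12, -1) = Rational(1, 12)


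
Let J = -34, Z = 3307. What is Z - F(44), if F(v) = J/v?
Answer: 72771/22 ≈ 3307.8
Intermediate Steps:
F(v) = -34/v
Z - F(44) = 3307 - (-34)/44 = 3307 - 1*(-17/22) = 3307 + 17/22 = 72771/22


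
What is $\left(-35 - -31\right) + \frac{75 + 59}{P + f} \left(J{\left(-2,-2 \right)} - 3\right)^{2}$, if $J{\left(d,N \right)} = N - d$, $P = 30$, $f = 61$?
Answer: $\frac{842}{91} \approx 9.2527$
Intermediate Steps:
$\left(-35 - -31\right) + \frac{75 + 59}{P + f} \left(J{\left(-2,-2 \right)} - 3\right)^{2} = \left(-35 - -31\right) + \frac{75 + 59}{30 + 61} \left(\left(-2 - -2\right) - 3\right)^{2} = \left(-35 + 31\right) + \frac{134}{91} \left(\left(-2 + 2\right) - 3\right)^{2} = -4 + 134 \cdot \frac{1}{91} \left(0 - 3\right)^{2} = -4 + \frac{134 \left(-3\right)^{2}}{91} = -4 + \frac{134}{91} \cdot 9 = -4 + \frac{1206}{91} = \frac{842}{91}$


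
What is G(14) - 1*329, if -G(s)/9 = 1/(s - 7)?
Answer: -2312/7 ≈ -330.29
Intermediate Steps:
G(s) = -9/(-7 + s) (G(s) = -9/(s - 7) = -9/(-7 + s))
G(14) - 1*329 = -9/(-7 + 14) - 1*329 = -9/7 - 329 = -2312/7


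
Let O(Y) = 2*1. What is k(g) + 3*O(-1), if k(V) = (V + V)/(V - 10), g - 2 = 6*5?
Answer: 98/11 ≈ 8.9091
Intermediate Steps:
g = 32 (g = 2 + 6*5 = 2 + 30 = 32)
O(Y) = 2
k(V) = 2*V/(-10 + V) (k(V) = (2*V)/(-10 + V) = 2*V/(-10 + V))
k(g) + 3*O(-1) = 2*32/(-10 + 32) + 3*2 = 2*32/22 + 6 = 2*32*(1/22) + 6 = 32/11 + 6 = 98/11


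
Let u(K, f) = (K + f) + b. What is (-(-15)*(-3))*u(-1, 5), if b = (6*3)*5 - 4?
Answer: -4050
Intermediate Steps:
b = 86 (b = 18*5 - 4 = 90 - 4 = 86)
u(K, f) = 86 + K + f (u(K, f) = (K + f) + 86 = 86 + K + f)
(-(-15)*(-3))*u(-1, 5) = (-(-15)*(-3))*(86 - 1 + 5) = -3*15*90 = -45*90 = -4050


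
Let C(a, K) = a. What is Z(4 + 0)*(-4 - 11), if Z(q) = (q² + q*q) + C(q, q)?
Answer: -540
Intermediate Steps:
Z(q) = q + 2*q² (Z(q) = (q² + q*q) + q = (q² + q²) + q = 2*q² + q = q + 2*q²)
Z(4 + 0)*(-4 - 11) = ((4 + 0)*(1 + 2*(4 + 0)))*(-4 - 11) = (4*(1 + 2*4))*(-15) = (4*(1 + 8))*(-15) = (4*9)*(-15) = 36*(-15) = -540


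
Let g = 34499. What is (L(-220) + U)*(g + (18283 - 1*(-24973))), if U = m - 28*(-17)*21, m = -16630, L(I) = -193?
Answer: -530833385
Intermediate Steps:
U = -6634 (U = -16630 - 28*(-17)*21 = -16630 - (-476)*21 = -16630 - 1*(-9996) = -16630 + 9996 = -6634)
(L(-220) + U)*(g + (18283 - 1*(-24973))) = (-193 - 6634)*(34499 + (18283 - 1*(-24973))) = -6827*(34499 + (18283 + 24973)) = -6827*(34499 + 43256) = -6827*77755 = -530833385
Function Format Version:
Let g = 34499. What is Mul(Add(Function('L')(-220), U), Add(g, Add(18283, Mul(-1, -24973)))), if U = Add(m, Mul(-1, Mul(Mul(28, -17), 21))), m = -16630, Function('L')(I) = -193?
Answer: -530833385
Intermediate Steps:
U = -6634 (U = Add(-16630, Mul(-1, Mul(Mul(28, -17), 21))) = Add(-16630, Mul(-1, Mul(-476, 21))) = Add(-16630, Mul(-1, -9996)) = Add(-16630, 9996) = -6634)
Mul(Add(Function('L')(-220), U), Add(g, Add(18283, Mul(-1, -24973)))) = Mul(Add(-193, -6634), Add(34499, Add(18283, Mul(-1, -24973)))) = Mul(-6827, Add(34499, Add(18283, 24973))) = Mul(-6827, Add(34499, 43256)) = Mul(-6827, 77755) = -530833385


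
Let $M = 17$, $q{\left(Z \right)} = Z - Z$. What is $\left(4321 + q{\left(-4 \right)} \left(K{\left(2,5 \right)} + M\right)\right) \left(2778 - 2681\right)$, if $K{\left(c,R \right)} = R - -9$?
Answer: $419137$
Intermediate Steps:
$q{\left(Z \right)} = 0$
$K{\left(c,R \right)} = 9 + R$ ($K{\left(c,R \right)} = R + 9 = 9 + R$)
$\left(4321 + q{\left(-4 \right)} \left(K{\left(2,5 \right)} + M\right)\right) \left(2778 - 2681\right) = \left(4321 + 0 \left(\left(9 + 5\right) + 17\right)\right) \left(2778 - 2681\right) = \left(4321 + 0 \left(14 + 17\right)\right) 97 = \left(4321 + 0 \cdot 31\right) 97 = \left(4321 + 0\right) 97 = 4321 \cdot 97 = 419137$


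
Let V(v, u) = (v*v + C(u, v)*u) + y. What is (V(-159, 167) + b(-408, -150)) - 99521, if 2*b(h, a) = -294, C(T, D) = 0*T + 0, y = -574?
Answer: -74961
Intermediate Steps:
C(T, D) = 0 (C(T, D) = 0 + 0 = 0)
b(h, a) = -147 (b(h, a) = (½)*(-294) = -147)
V(v, u) = -574 + v² (V(v, u) = (v*v + 0*u) - 574 = (v² + 0) - 574 = v² - 574 = -574 + v²)
(V(-159, 167) + b(-408, -150)) - 99521 = ((-574 + (-159)²) - 147) - 99521 = ((-574 + 25281) - 147) - 99521 = (24707 - 147) - 99521 = 24560 - 99521 = -74961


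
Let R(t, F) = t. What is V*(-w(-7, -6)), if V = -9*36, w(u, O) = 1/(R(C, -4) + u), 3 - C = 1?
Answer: -324/5 ≈ -64.800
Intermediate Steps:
C = 2 (C = 3 - 1*1 = 3 - 1 = 2)
w(u, O) = 1/(2 + u)
V = -324
V*(-w(-7, -6)) = -(-324)/(2 - 7) = -(-324)/(-5) = -(-324)*(-1)/5 = -324*1/5 = -324/5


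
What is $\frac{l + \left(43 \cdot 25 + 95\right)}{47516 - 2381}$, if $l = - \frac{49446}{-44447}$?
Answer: $\frac{340212}{13111865} \approx 0.025947$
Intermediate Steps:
$l = \frac{49446}{44447}$ ($l = \left(-49446\right) \left(- \frac{1}{44447}\right) = \frac{49446}{44447} \approx 1.1125$)
$\frac{l + \left(43 \cdot 25 + 95\right)}{47516 - 2381} = \frac{\frac{49446}{44447} + \left(43 \cdot 25 + 95\right)}{47516 - 2381} = \frac{\frac{49446}{44447} + \left(1075 + 95\right)}{45135} = \left(\frac{49446}{44447} + 1170\right) \frac{1}{45135} = \frac{52052436}{44447} \cdot \frac{1}{45135} = \frac{340212}{13111865}$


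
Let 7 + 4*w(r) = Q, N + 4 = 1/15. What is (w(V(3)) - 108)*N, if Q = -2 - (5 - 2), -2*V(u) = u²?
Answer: 2183/5 ≈ 436.60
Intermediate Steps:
N = -59/15 (N = -4 + 1/15 = -59/15 ≈ -3.9333)
V(u) = -u²/2
Q = -5 (Q = -2 - 1*3 = -2 - 3 = -5)
w(r) = -3 (w(r) = -7/4 + (¼)*(-5) = -7/4 - 5/4 = -3)
(w(V(3)) - 108)*N = (-3 - 108)*(-59/15) = -111*(-59/15) = 2183/5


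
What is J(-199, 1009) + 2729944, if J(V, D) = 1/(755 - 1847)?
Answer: 2981098847/1092 ≈ 2.7299e+6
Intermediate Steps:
J(V, D) = -1/1092 (J(V, D) = 1/(-1092) = -1/1092)
J(-199, 1009) + 2729944 = -1/1092 + 2729944 = 2981098847/1092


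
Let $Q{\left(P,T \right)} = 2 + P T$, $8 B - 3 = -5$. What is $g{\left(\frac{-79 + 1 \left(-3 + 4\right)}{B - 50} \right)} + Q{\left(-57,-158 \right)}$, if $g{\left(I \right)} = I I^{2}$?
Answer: $\frac{2710397968}{300763} \approx 9011.7$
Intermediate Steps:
$B = - \frac{1}{4}$ ($B = \frac{3}{8} + \frac{1}{8} \left(-5\right) = \frac{3}{8} - \frac{5}{8} = - \frac{1}{4} \approx -0.25$)
$g{\left(I \right)} = I^{3}$
$g{\left(\frac{-79 + 1 \left(-3 + 4\right)}{B - 50} \right)} + Q{\left(-57,-158 \right)} = \left(\frac{-79 + 1 \left(-3 + 4\right)}{- \frac{1}{4} - 50}\right)^{3} + \left(2 - -9006\right) = \left(\frac{-79 + 1 \cdot 1}{- \frac{201}{4}}\right)^{3} + \left(2 + 9006\right) = \left(\left(-79 + 1\right) \left(- \frac{4}{201}\right)\right)^{3} + 9008 = \left(\left(-78\right) \left(- \frac{4}{201}\right)\right)^{3} + 9008 = \left(\frac{104}{67}\right)^{3} + 9008 = \frac{1124864}{300763} + 9008 = \frac{2710397968}{300763}$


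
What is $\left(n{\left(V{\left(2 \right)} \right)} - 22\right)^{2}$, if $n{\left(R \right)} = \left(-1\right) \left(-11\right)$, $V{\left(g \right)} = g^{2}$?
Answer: $121$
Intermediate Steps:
$n{\left(R \right)} = 11$
$\left(n{\left(V{\left(2 \right)} \right)} - 22\right)^{2} = \left(11 - 22\right)^{2} = \left(-11\right)^{2} = 121$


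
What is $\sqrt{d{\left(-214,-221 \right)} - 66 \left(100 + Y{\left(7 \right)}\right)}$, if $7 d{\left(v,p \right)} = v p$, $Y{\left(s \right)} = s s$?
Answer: $\frac{2 i \sqrt{37702}}{7} \approx 55.477 i$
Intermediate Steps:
$Y{\left(s \right)} = s^{2}$
$d{\left(v,p \right)} = \frac{p v}{7}$ ($d{\left(v,p \right)} = \frac{v p}{7} = \frac{p v}{7}$)
$\sqrt{d{\left(-214,-221 \right)} - 66 \left(100 + Y{\left(7 \right)}\right)} = \sqrt{\frac{1}{7} \left(-221\right) \left(-214\right) - 66 \left(100 + 7^{2}\right)} = \sqrt{\frac{47294}{7} - 66 \left(100 + 49\right)} = \sqrt{\frac{47294}{7} - 9834} = \sqrt{- \frac{21544}{7}} = \frac{2 i \sqrt{37702}}{7}$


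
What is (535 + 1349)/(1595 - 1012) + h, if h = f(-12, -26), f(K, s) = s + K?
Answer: -20270/583 ≈ -34.768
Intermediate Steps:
f(K, s) = K + s
h = -38 (h = -12 - 26 = -38)
(535 + 1349)/(1595 - 1012) + h = (535 + 1349)/(1595 - 1012) - 38 = 1884/583 - 38 = -20270/583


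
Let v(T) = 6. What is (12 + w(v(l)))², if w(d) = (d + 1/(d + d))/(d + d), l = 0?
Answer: 3243601/20736 ≈ 156.42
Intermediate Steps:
w(d) = (d + 1/(2*d))/(2*d) (w(d) = (d + 1/(2*d))/((2*d)) = (d + 1/(2*d))*(1/(2*d)) = (d + 1/(2*d))/(2*d))
(12 + w(v(l)))² = (12 + (½ + (¼)/6²))² = (12 + (½ + (¼)*(1/36)))² = (12 + (½ + 1/144))² = (12 + 73/144)² = (1801/144)² = 3243601/20736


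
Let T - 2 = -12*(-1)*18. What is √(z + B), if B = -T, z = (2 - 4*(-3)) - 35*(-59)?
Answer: √1861 ≈ 43.139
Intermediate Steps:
T = 218 (T = 2 - 12*(-1)*18 = 2 + 12*18 = 2 + 216 = 218)
z = 2079 (z = (2 + 12) + 2065 = 14 + 2065 = 2079)
B = -218 (B = -1*218 = -218)
√(z + B) = √(2079 - 218) = √1861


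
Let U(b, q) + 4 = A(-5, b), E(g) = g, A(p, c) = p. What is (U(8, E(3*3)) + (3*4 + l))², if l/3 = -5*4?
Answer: 3249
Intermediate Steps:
l = -60 (l = 3*(-5*4) = 3*(-20) = -60)
U(b, q) = -9 (U(b, q) = -4 - 5 = -9)
(U(8, E(3*3)) + (3*4 + l))² = (-9 + (3*4 - 60))² = (-9 + (12 - 60))² = (-9 - 48)² = (-57)² = 3249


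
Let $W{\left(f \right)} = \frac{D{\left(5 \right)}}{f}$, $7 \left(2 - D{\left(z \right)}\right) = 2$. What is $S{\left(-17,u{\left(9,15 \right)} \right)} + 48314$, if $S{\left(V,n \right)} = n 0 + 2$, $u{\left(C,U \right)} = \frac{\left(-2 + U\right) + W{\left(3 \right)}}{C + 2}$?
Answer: $48316$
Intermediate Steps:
$D{\left(z \right)} = \frac{12}{7}$ ($D{\left(z \right)} = 2 - \frac{2}{7} = \frac{12}{7}$)
$W{\left(f \right)} = \frac{12}{7 f}$
$u{\left(C,U \right)} = \frac{- \frac{10}{7} + U}{2 + C}$ ($u{\left(C,U \right)} = \frac{\left(-2 + U\right) + \frac{12}{7 \cdot 3}}{C + 2} = \frac{\left(-2 + U\right) + \frac{12}{7} \cdot \frac{1}{3}}{2 + C} = \frac{\left(-2 + U\right) + \frac{4}{7}}{2 + C} = \frac{- \frac{10}{7} + U}{2 + C}$)
$S{\left(V,n \right)} = 2$ ($S{\left(V,n \right)} = 0 + 2 = 2$)
$S{\left(-17,u{\left(9,15 \right)} \right)} + 48314 = 2 + 48314 = 48316$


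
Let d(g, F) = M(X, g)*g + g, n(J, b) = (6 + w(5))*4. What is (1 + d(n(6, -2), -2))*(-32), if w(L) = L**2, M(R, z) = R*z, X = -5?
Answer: 2456160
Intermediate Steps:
n(J, b) = 124 (n(J, b) = (6 + 5**2)*4 = (6 + 25)*4 = 31*4 = 124)
d(g, F) = g - 5*g**2 (d(g, F) = (-5*g)*g + g = -5*g**2 + g = g - 5*g**2)
(1 + d(n(6, -2), -2))*(-32) = (1 + 124*(1 - 5*124))*(-32) = (1 + 124*(1 - 620))*(-32) = (1 + 124*(-619))*(-32) = (1 - 76756)*(-32) = -76755*(-32) = 2456160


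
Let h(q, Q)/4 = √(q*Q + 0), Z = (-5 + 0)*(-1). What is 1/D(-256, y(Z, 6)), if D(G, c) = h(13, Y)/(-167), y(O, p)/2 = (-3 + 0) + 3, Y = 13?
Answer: -167/52 ≈ -3.2115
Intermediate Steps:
Z = 5 (Z = -5*(-1) = 5)
h(q, Q) = 4*√(Q*q) (h(q, Q) = 4*√(q*Q + 0) = 4*√(Q*q + 0) = 4*√(Q*q))
y(O, p) = 0 (y(O, p) = 2*((-3 + 0) + 3) = 2*(-3 + 3) = 2*0 = 0)
D(G, c) = -52/167 (D(G, c) = (4*√(13*13))/(-167) = (4*√169)*(-1/167) = (4*13)*(-1/167) = 52*(-1/167) = -52/167)
1/D(-256, y(Z, 6)) = 1/(-52/167) = -167/52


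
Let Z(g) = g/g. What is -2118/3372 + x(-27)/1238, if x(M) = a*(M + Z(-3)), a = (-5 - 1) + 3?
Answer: -196589/347878 ≈ -0.56511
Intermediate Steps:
a = -3 (a = -6 + 3 = -3)
Z(g) = 1
x(M) = -3 - 3*M (x(M) = -3*(M + 1) = -3*(1 + M) = -3 - 3*M)
-2118/3372 + x(-27)/1238 = -2118/3372 + (-3 - 3*(-27))/1238 = -2118*1/3372 + (-3 + 81)*(1/1238) = -353/562 + 78*(1/1238) = -353/562 + 39/619 = -196589/347878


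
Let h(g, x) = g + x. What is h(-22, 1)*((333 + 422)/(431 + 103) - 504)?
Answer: 1878667/178 ≈ 10554.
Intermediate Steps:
h(-22, 1)*((333 + 422)/(431 + 103) - 504) = (-22 + 1)*((333 + 422)/(431 + 103) - 504) = -21*(755/534 - 504) = -21*(-268381/534) = 1878667/178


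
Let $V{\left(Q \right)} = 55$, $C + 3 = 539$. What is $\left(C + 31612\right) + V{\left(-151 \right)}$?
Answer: $32203$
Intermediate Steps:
$C = 536$ ($C = -3 + 539 = 536$)
$\left(C + 31612\right) + V{\left(-151 \right)} = \left(536 + 31612\right) + 55 = 32148 + 55 = 32203$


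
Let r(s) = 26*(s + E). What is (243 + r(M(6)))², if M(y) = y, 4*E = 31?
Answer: 1442401/4 ≈ 3.6060e+5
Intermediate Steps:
E = 31/4 (E = (¼)*31 = 31/4 ≈ 7.7500)
r(s) = 403/2 + 26*s (r(s) = 26*(s + 31/4) = 26*(31/4 + s) = 403/2 + 26*s)
(243 + r(M(6)))² = (243 + (403/2 + 26*6))² = (243 + (403/2 + 156))² = (243 + 715/2)² = (1201/2)² = 1442401/4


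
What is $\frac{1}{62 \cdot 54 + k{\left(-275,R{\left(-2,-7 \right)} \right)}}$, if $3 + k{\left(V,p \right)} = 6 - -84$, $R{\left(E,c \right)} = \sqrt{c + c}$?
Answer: $\frac{1}{3435} \approx 0.00029112$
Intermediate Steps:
$R{\left(E,c \right)} = \sqrt{2} \sqrt{c}$ ($R{\left(E,c \right)} = \sqrt{2 c} = \sqrt{2} \sqrt{c}$)
$k{\left(V,p \right)} = 87$ ($k{\left(V,p \right)} = -3 + \left(6 - -84\right) = -3 + \left(6 + 84\right) = -3 + 90 = 87$)
$\frac{1}{62 \cdot 54 + k{\left(-275,R{\left(-2,-7 \right)} \right)}} = \frac{1}{62 \cdot 54 + 87} = \frac{1}{3348 + 87} = \frac{1}{3435}$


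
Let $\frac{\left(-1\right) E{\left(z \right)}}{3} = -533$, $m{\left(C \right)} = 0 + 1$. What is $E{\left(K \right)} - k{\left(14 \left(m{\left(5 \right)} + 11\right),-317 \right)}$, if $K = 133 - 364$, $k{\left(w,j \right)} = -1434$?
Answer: $3033$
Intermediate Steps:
$m{\left(C \right)} = 1$
$K = -231$
$E{\left(z \right)} = 1599$ ($E{\left(z \right)} = \left(-3\right) \left(-533\right) = 1599$)
$E{\left(K \right)} - k{\left(14 \left(m{\left(5 \right)} + 11\right),-317 \right)} = 1599 - -1434 = 1599 + 1434 = 3033$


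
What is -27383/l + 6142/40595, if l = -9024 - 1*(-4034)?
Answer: 228452293/40513810 ≈ 5.6389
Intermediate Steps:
l = -4990 (l = -9024 + 4034 = -4990)
-27383/l + 6142/40595 = -27383/(-4990) + 6142/40595 = -27383*(-1/4990) + 6142*(1/40595) = 27383/4990 + 6142/40595 = 228452293/40513810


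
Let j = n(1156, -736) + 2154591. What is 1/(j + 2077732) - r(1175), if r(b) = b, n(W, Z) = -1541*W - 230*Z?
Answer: -3078743224/2620207 ≈ -1175.0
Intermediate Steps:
j = 542475 (j = (-1541*1156 - 230*(-736)) + 2154591 = (-1781396 + 169280) + 2154591 = -1612116 + 2154591 = 542475)
1/(j + 2077732) - r(1175) = 1/(542475 + 2077732) - 1*1175 = 1/2620207 - 1175 = -3078743224/2620207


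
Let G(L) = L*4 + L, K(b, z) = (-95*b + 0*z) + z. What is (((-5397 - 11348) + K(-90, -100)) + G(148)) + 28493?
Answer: 20938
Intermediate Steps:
K(b, z) = z - 95*b (K(b, z) = (-95*b + 0) + z = -95*b + z = z - 95*b)
G(L) = 5*L (G(L) = 4*L + L = 5*L)
(((-5397 - 11348) + K(-90, -100)) + G(148)) + 28493 = (((-5397 - 11348) + (-100 - 95*(-90))) + 5*148) + 28493 = ((-16745 + (-100 + 8550)) + 740) + 28493 = ((-16745 + 8450) + 740) + 28493 = (-8295 + 740) + 28493 = -7555 + 28493 = 20938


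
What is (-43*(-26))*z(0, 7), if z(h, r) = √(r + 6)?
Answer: 1118*√13 ≈ 4031.0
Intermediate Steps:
z(h, r) = √(6 + r)
(-43*(-26))*z(0, 7) = (-43*(-26))*√(6 + 7) = 1118*√13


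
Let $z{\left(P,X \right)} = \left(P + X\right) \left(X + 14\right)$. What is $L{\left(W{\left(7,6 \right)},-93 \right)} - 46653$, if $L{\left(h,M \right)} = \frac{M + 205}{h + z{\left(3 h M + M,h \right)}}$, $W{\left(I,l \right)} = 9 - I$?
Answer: $- \frac{242175779}{5191} \approx -46653.0$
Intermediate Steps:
$z{\left(P,X \right)} = \left(14 + X\right) \left(P + X\right)$ ($z{\left(P,X \right)} = \left(P + X\right) \left(14 + X\right) = \left(14 + X\right) \left(P + X\right)$)
$L{\left(h,M \right)} = \frac{205 + M}{h^{2} + 14 M + 15 h + h \left(M + 3 M h\right) + 42 M h}$ ($L{\left(h,M \right)} = \frac{M + 205}{h + \left(h^{2} + 14 \left(3 h M + M\right) + 14 h + \left(3 h M + M\right) h\right)} = \frac{205 + M}{h + \left(h^{2} + 14 \left(3 M h + M\right) + 14 h + \left(3 M h + M\right) h\right)} = \frac{205 + M}{h + \left(h^{2} + 14 \left(M + 3 M h\right) + 14 h + \left(M + 3 M h\right) h\right)} = \frac{205 + M}{h + \left(h^{2} + \left(14 M + 42 M h\right) + 14 h + h \left(M + 3 M h\right)\right)} = \frac{205 + M}{h + \left(h^{2} + 14 M + 14 h + h \left(M + 3 M h\right) + 42 M h\right)} = \frac{205 + M}{h^{2} + 14 M + 15 h + h \left(M + 3 M h\right) + 42 M h}$)
$L{\left(W{\left(7,6 \right)},-93 \right)} - 46653 = \frac{205 - 93}{\left(9 - 7\right)^{2} + 14 \left(-93\right) + 15 \left(9 - 7\right) + 3 \left(-93\right) \left(9 - 7\right)^{2} + 43 \left(-93\right) \left(9 - 7\right)} - 46653 = \frac{1}{\left(9 - 7\right)^{2} - 1302 + 15 \left(9 - 7\right) + 3 \left(-93\right) \left(9 - 7\right)^{2} + 43 \left(-93\right) \left(9 - 7\right)} 112 - 46653 = \frac{1}{2^{2} - 1302 + 15 \cdot 2 + 3 \left(-93\right) 2^{2} + 43 \left(-93\right) 2} \cdot 112 - 46653 = \frac{1}{4 - 1302 + 30 + 3 \left(-93\right) 4 - 7998} \cdot 112 - 46653 = \frac{1}{4 - 1302 + 30 - 1116 - 7998} \cdot 112 - 46653 = \frac{1}{-10382} \cdot 112 - 46653 = \left(- \frac{1}{10382}\right) 112 - 46653 = - \frac{56}{5191} - 46653 = - \frac{242175779}{5191}$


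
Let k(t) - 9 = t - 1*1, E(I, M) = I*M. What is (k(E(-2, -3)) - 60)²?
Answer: 2116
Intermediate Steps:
k(t) = 8 + t (k(t) = 9 + (t - 1*1) = 9 + (t - 1) = 9 + (-1 + t) = 8 + t)
(k(E(-2, -3)) - 60)² = ((8 - 2*(-3)) - 60)² = ((8 + 6) - 60)² = (14 - 60)² = (-46)² = 2116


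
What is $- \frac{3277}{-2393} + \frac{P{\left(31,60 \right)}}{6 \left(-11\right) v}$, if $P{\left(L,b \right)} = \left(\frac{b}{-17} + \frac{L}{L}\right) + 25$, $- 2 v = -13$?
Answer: $\frac{22985035}{17452149} \approx 1.317$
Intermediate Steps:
$v = \frac{13}{2}$ ($v = \left(- \frac{1}{2}\right) \left(-13\right) = \frac{13}{2} \approx 6.5$)
$P{\left(L,b \right)} = 26 - \frac{b}{17}$ ($P{\left(L,b \right)} = \left(b \left(- \frac{1}{17}\right) + 1\right) + 25 = \left(- \frac{b}{17} + 1\right) + 25 = \left(1 - \frac{b}{17}\right) + 25 = 26 - \frac{b}{17}$)
$- \frac{3277}{-2393} + \frac{P{\left(31,60 \right)}}{6 \left(-11\right) v} = - \frac{3277}{-2393} + \frac{26 - \frac{60}{17}}{6 \left(-11\right) \frac{13}{2}} = \left(-3277\right) \left(- \frac{1}{2393}\right) + \frac{26 - \frac{60}{17}}{\left(-66\right) \frac{13}{2}} = \frac{3277}{2393} + \frac{382}{17 \left(-429\right)} = \frac{3277}{2393} + \frac{382}{17} \left(- \frac{1}{429}\right) = \frac{3277}{2393} - \frac{382}{7293} = \frac{22985035}{17452149}$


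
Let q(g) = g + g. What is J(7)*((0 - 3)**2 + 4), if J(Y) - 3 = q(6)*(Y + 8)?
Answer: 2379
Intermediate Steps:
q(g) = 2*g
J(Y) = 99 + 12*Y (J(Y) = 3 + (2*6)*(Y + 8) = 3 + 12*(8 + Y) = 3 + (96 + 12*Y) = 99 + 12*Y)
J(7)*((0 - 3)**2 + 4) = (99 + 12*7)*((0 - 3)**2 + 4) = (99 + 84)*((-3)**2 + 4) = 183*(9 + 4) = 183*13 = 2379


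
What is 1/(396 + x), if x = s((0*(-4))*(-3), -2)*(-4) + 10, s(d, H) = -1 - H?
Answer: 1/402 ≈ 0.0024876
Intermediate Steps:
x = 6 (x = (-1 - 1*(-2))*(-4) + 10 = (-1 + 2)*(-4) + 10 = 1*(-4) + 10 = -4 + 10 = 6)
1/(396 + x) = 1/(396 + 6) = 1/402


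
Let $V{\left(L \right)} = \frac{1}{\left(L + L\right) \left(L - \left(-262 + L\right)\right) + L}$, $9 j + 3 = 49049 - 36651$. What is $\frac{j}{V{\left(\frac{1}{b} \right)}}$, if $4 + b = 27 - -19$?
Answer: $\frac{309875}{18} \approx 17215.0$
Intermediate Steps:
$b = 42$ ($b = -4 + \left(27 - -19\right) = -4 + \left(27 + 19\right) = -4 + 46 = 42$)
$j = \frac{12395}{9}$ ($j = - \frac{1}{3} + \frac{49049 - 36651}{9} = - \frac{1}{3} + \frac{1}{9} \cdot 12398 = - \frac{1}{3} + \frac{12398}{9} = \frac{12395}{9} \approx 1377.2$)
$V{\left(L \right)} = \frac{1}{525 L}$ ($V{\left(L \right)} = \frac{1}{2 L 262 + L} = \frac{1}{524 L + L} = \frac{1}{525 L}$)
$\frac{j}{V{\left(\frac{1}{b} \right)}} = \frac{12395}{9 \frac{1}{525 \cdot \frac{1}{42}}} = \frac{12395}{9 \frac{\frac{1}{\frac{1}{42}}}{525}} = \frac{12395}{9 \cdot \frac{1}{525} \cdot 42} = \frac{12395}{9 \cdot \frac{2}{25}} = \frac{12395}{9} \cdot \frac{25}{2} = \frac{309875}{18}$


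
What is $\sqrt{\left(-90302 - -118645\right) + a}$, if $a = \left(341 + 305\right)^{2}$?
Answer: $\sqrt{445659} \approx 667.58$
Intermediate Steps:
$a = 417316$ ($a = 646^{2} = 417316$)
$\sqrt{\left(-90302 - -118645\right) + a} = \sqrt{\left(-90302 - -118645\right) + 417316} = \sqrt{\left(-90302 + 118645\right) + 417316} = \sqrt{28343 + 417316} = \sqrt{445659}$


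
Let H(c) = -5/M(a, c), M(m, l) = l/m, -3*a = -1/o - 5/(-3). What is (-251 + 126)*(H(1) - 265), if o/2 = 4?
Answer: 2361875/72 ≈ 32804.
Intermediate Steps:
o = 8 (o = 2*4 = 8)
a = -37/72 (a = -(-1/8 - 5/(-3))/3 = -(-1*⅛ - 5*(-⅓))/3 = -(-⅛ + 5/3)/3 = -⅓*37/24 = -37/72 ≈ -0.51389)
H(c) = 185/(72*c) (H(c) = -5*(-37/(72*c)) = -(-185)/(72*c) = 185/(72*c))
(-251 + 126)*(H(1) - 265) = (-251 + 126)*((185/72)/1 - 265) = -125*((185/72)*1 - 265) = -125*(185/72 - 265) = -125*(-18895/72) = 2361875/72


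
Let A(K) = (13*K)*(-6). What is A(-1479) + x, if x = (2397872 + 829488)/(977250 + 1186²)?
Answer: 137504234806/1191923 ≈ 1.1536e+5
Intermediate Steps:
A(K) = -78*K
x = 1613680/1191923 (x = 3227360/(977250 + 1406596) = 3227360/2383846 = 3227360*(1/2383846) = 1613680/1191923 ≈ 1.3538)
A(-1479) + x = -78*(-1479) + 1613680/1191923 = 115362 + 1613680/1191923 = 137504234806/1191923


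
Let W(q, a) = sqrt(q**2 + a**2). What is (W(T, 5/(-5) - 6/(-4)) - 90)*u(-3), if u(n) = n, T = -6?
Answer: 270 - 3*sqrt(145)/2 ≈ 251.94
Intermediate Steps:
W(q, a) = sqrt(a**2 + q**2)
(W(T, 5/(-5) - 6/(-4)) - 90)*u(-3) = (sqrt((5/(-5) - 6/(-4))**2 + (-6)**2) - 90)*(-3) = (sqrt((5*(-1/5) - 6*(-1/4))**2 + 36) - 90)*(-3) = (sqrt((-1 + 3/2)**2 + 36) - 90)*(-3) = (sqrt((1/2)**2 + 36) - 90)*(-3) = (sqrt(1/4 + 36) - 90)*(-3) = (sqrt(145/4) - 90)*(-3) = (sqrt(145)/2 - 90)*(-3) = (-90 + sqrt(145)/2)*(-3) = 270 - 3*sqrt(145)/2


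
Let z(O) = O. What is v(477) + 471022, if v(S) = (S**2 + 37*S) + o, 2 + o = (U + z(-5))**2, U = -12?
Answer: 716487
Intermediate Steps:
o = 287 (o = -2 + (-12 - 5)**2 = -2 + (-17)**2 = -2 + 289 = 287)
v(S) = 287 + S**2 + 37*S (v(S) = (S**2 + 37*S) + 287 = 287 + S**2 + 37*S)
v(477) + 471022 = (287 + 477**2 + 37*477) + 471022 = (287 + 227529 + 17649) + 471022 = 245465 + 471022 = 716487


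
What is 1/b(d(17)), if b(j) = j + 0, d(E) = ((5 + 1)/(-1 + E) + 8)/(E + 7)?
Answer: 192/67 ≈ 2.8657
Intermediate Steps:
d(E) = (8 + 6/(-1 + E))/(7 + E) (d(E) = (6/(-1 + E) + 8)/(7 + E) = (8 + 6/(-1 + E))/(7 + E))
b(j) = j
1/b(d(17)) = 1/(2*(-1 + 4*17)/(-7 + 17² + 6*17)) = 1/(2*(-1 + 68)/(-7 + 289 + 102)) = 1/(2*67/384) = 1/(2*(1/384)*67) = 1/(67/192) = 192/67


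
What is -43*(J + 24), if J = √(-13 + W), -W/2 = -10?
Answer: -1032 - 43*√7 ≈ -1145.8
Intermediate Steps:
W = 20 (W = -2*(-10) = 20)
J = √7 (J = √(-13 + 20) = √7 ≈ 2.6458)
-43*(J + 24) = -43*(√7 + 24) = -43*(24 + √7) = -1032 - 43*√7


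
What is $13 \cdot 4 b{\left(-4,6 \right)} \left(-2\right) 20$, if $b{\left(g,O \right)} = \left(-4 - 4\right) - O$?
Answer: $29120$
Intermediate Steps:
$b{\left(g,O \right)} = -8 - O$
$13 \cdot 4 b{\left(-4,6 \right)} \left(-2\right) 20 = 13 \cdot 4 \left(-8 - 6\right) \left(-2\right) 20 = 52 \left(-8 - 6\right) \left(-2\right) 20 = 52 \left(\left(-14\right) \left(-2\right)\right) 20 = 52 \cdot 28 \cdot 20 = 1456 \cdot 20 = 29120$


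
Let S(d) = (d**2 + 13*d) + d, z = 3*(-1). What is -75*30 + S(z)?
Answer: -2283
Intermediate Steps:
z = -3
S(d) = d**2 + 14*d
-75*30 + S(z) = -75*30 - 3*(14 - 3) = -2250 - 3*11 = -2250 - 33 = -2283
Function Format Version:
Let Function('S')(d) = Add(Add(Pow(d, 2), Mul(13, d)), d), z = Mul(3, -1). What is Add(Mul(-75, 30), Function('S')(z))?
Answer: -2283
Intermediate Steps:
z = -3
Function('S')(d) = Add(Pow(d, 2), Mul(14, d))
Add(Mul(-75, 30), Function('S')(z)) = Add(Mul(-75, 30), Mul(-3, Add(14, -3))) = Add(-2250, Mul(-3, 11)) = Add(-2250, -33) = -2283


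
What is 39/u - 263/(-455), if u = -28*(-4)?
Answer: 6743/7280 ≈ 0.92624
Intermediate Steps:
u = 112
39/u - 263/(-455) = 39/112 - 263/(-455) = 39*(1/112) - 263*(-1/455) = 39/112 + 263/455 = 6743/7280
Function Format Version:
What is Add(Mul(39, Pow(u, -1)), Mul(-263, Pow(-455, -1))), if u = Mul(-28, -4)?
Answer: Rational(6743, 7280) ≈ 0.92624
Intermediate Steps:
u = 112
Add(Mul(39, Pow(u, -1)), Mul(-263, Pow(-455, -1))) = Add(Mul(39, Pow(112, -1)), Mul(-263, Pow(-455, -1))) = Add(Mul(39, Rational(1, 112)), Mul(-263, Rational(-1, 455))) = Add(Rational(39, 112), Rational(263, 455)) = Rational(6743, 7280)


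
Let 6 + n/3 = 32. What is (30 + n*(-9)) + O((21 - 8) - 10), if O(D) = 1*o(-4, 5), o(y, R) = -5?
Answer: -677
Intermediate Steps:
n = 78 (n = -18 + 3*32 = -18 + 96 = 78)
O(D) = -5 (O(D) = 1*(-5) = -5)
(30 + n*(-9)) + O((21 - 8) - 10) = (30 + 78*(-9)) - 5 = (30 - 702) - 5 = -672 - 5 = -677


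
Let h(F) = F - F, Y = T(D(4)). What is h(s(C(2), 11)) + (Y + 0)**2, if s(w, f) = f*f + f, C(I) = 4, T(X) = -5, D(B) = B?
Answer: 25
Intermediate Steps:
Y = -5
s(w, f) = f + f**2 (s(w, f) = f**2 + f = f + f**2)
h(F) = 0
h(s(C(2), 11)) + (Y + 0)**2 = 0 + (-5 + 0)**2 = 0 + (-5)**2 = 0 + 25 = 25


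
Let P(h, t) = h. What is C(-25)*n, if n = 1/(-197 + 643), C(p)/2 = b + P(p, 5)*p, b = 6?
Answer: 631/223 ≈ 2.8296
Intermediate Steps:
C(p) = 12 + 2*p**2 (C(p) = 2*(6 + p*p) = 2*(6 + p**2) = 12 + 2*p**2)
n = 1/446 ≈ 0.0022422
C(-25)*n = (12 + 2*(-25)**2)*(1/446) = (12 + 2*625)*(1/446) = (12 + 1250)*(1/446) = 1262*(1/446) = 631/223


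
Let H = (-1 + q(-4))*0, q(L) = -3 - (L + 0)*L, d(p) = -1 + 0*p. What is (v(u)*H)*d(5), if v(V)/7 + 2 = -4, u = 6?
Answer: 0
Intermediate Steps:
d(p) = -1 (d(p) = -1 + 0 = -1)
q(L) = -3 - L² (q(L) = -3 - L*L = -3 - L²)
v(V) = -42 (v(V) = -14 + 7*(-4) = -14 - 28 = -42)
H = 0 (H = (-1 + (-3 - 1*(-4)²))*0 = (-1 + (-3 - 1*16))*0 = (-1 + (-3 - 16))*0 = (-1 - 19)*0 = -20*0 = 0)
(v(u)*H)*d(5) = -42*0*(-1) = 0*(-1) = 0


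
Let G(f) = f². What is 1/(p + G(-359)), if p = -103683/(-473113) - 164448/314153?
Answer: 148629868289/19155520824793484 ≈ 7.7591e-6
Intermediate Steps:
p = -45230161125/148629868289 (p = -103683*(-1/473113) - 164448*1/314153 = 103683/473113 - 164448/314153 = -45230161125/148629868289 ≈ -0.30431)
1/(p + G(-359)) = 1/(-45230161125/148629868289 + (-359)²) = 1/(-45230161125/148629868289 + 128881) = 1/(19155520824793484/148629868289) = 148629868289/19155520824793484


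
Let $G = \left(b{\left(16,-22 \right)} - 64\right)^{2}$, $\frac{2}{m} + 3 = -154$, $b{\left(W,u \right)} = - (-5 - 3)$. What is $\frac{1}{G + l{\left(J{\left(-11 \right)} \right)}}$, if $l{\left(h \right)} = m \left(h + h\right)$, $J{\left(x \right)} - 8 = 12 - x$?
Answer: $\frac{157}{492228} \approx 0.00031896$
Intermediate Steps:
$b{\left(W,u \right)} = 8$ ($b{\left(W,u \right)} = \left(-1\right) \left(-8\right) = 8$)
$m = - \frac{2}{157}$ ($m = \frac{2}{-3 - 154} = \frac{2}{-157} = 2 \left(- \frac{1}{157}\right) = - \frac{2}{157} \approx -0.012739$)
$J{\left(x \right)} = 20 - x$ ($J{\left(x \right)} = 8 - \left(-12 + x\right) = 20 - x$)
$l{\left(h \right)} = - \frac{4 h}{157}$ ($l{\left(h \right)} = - \frac{2 \left(h + h\right)}{157} = - \frac{2 \cdot 2 h}{157} = - \frac{4 h}{157}$)
$G = 3136$ ($G = \left(8 - 64\right)^{2} = \left(-56\right)^{2} = 3136$)
$\frac{1}{G + l{\left(J{\left(-11 \right)} \right)}} = \frac{1}{3136 - \frac{4 \left(20 - -11\right)}{157}} = \frac{1}{3136 - \frac{4 \left(20 + 11\right)}{157}} = \frac{1}{3136 - \frac{124}{157}} = \frac{1}{\frac{492228}{157}} = \frac{157}{492228}$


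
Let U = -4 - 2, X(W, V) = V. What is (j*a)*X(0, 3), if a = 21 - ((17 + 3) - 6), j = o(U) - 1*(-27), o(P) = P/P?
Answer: 588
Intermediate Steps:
U = -6
o(P) = 1
j = 28 (j = 1 - 1*(-27) = 1 + 27 = 28)
a = 7 (a = 21 - (20 - 6) = 21 - 1*14 = 21 - 14 = 7)
(j*a)*X(0, 3) = (28*7)*3 = 196*3 = 588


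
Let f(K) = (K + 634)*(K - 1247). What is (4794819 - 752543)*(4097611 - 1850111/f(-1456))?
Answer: 18401128978000573070/1110933 ≈ 1.6564e+13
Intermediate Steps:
f(K) = (-1247 + K)*(634 + K) (f(K) = (634 + K)*(-1247 + K) = (-1247 + K)*(634 + K))
(4794819 - 752543)*(4097611 - 1850111/f(-1456)) = (4794819 - 752543)*(4097611 - 1850111/(-790598 + (-1456)² - 613*(-1456))) = 4042276*(4097611 - 1850111/(-790598 + 2119936 + 892528)) = 4042276*(4097611 - 1850111/2221866) = 4042276*(9104340712015/2221866) = 18401128978000573070/1110933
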